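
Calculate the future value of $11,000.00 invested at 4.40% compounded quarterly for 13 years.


Compound interest formula: A = P(1 + r/n)^(nt)
A = $11,000.00 × (1 + 0.044/4)^(4 × 13)
Growth factor: (1 + 0.044/4)^52 = 1.766282
A = $11,000.00 × 1.766282
A = $19,429.10

A = P(1 + r/n)^(nt) = $19,429.10


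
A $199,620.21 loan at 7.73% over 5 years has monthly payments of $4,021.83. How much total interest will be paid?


Total paid over the life of the loan = PMT × n.
Total paid = $4,021.83 × 60 = $241,309.80
Total interest = total paid − principal = $241,309.80 − $199,620.21 = $41,689.59

Total interest = (PMT × n) - PV = $41,689.59


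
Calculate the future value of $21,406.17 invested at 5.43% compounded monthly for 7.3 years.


Compound interest formula: A = P(1 + r/n)^(nt)
A = $21,406.17 × (1 + 0.0543/12)^(12 × 7.3)
Growth factor: (1 + 0.0543/12)^87.6 = 1.4851204
A = $21,406.17 × 1.4851204
A = $31,790.74

A = P(1 + r/n)^(nt) = $31,790.74


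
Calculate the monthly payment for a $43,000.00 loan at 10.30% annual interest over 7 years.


Loan payment formula: PMT = PV × r / (1 − (1 + r)^(−n))
Monthly rate r = 0.103/12 ≈ 0.00858333, n = 84 months
Denominator: 1 − (1 + 0.103/12)^(−84) = 0.512236
PMT = $43,000.00 × (0.103/12) / 0.512236
PMT = $720.53 per month

PMT = PV × r / (1-(1+r)^(-n)) = $720.53/month


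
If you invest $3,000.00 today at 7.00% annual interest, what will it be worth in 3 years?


Future value formula: FV = PV × (1 + r)^t
FV = $3,000.00 × (1 + 0.07)^3
FV = $3,000.00 × 1.225043
FV = $3,675.13

FV = PV × (1 + r)^t = $3,675.13


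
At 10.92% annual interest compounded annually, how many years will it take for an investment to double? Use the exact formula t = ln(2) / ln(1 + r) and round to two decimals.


Doubling condition: (1 + r)^t = 2
Take ln of both sides: t × ln(1 + r) = ln(2)
t = ln(2) / ln(1 + r)
t = 0.693147 / 0.103639
t = 6.69

t = ln(2) / ln(1 + r) = 6.69 years


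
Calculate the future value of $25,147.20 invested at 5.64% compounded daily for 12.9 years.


Compound interest formula: A = P(1 + r/n)^(nt)
A = $25,147.20 × (1 + 0.0564/365)^(365 × 12.9)
Growth factor: (1 + 0.0564/365)^4708.5 = 2.069907
A = $25,147.20 × 2.069907
A = $52,052.37

A = P(1 + r/n)^(nt) = $52,052.37


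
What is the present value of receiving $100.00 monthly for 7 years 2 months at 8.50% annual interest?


Present value of an ordinary annuity: PV = PMT × (1 − (1 + r)^(−n)) / r
Monthly rate r = 0.085/12 ≈ 0.00708333, n = 86
PV = $100.00 × (1 − (1 + 0.085/12)^(−86)) / (0.085/12)
PV = $100.00 × 64.239130
PV = $6,423.91

PV = PMT × (1-(1+r)^(-n))/r = $6,423.91


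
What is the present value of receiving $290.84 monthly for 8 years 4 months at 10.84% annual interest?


Present value of an ordinary annuity: PV = PMT × (1 − (1 + r)^(−n)) / r
Monthly rate r = 0.1084/12 ≈ 0.00903333, n = 100
PV = $290.84 × (1 − (1 + 0.1084/12)^(−100)) / (0.1084/12)
PV = $290.84 × 65.660874
PV = $19,096.81

PV = PMT × (1-(1+r)^(-n))/r = $19,096.81


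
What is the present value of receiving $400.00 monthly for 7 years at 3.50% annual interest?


Present value of an ordinary annuity: PV = PMT × (1 − (1 + r)^(−n)) / r
Monthly rate r = 0.035/12 ≈ 0.00291667, n = 84
PV = $400.00 × (1 − (1 + 0.035/12)^(−84)) / (0.035/12)
PV = $400.00 × 74.405589
PV = $29,762.24

PV = PMT × (1-(1+r)^(-n))/r = $29,762.24


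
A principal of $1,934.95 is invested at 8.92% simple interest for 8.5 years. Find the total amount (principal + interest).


Total amount formula: A = P(1 + rt) = P + P·r·t
Interest: I = P × r × t = $1,934.95 × 0.0892 × 8.5 = $1,467.08
A = P + I = $1,934.95 + $1,467.08 = $3,402.03

A = P + I = P(1 + rt) = $3,402.03


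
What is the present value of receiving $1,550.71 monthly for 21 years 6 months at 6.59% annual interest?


Present value of an ordinary annuity: PV = PMT × (1 − (1 + r)^(−n)) / r
Monthly rate r = 0.0659/12 ≈ 0.00549167, n = 258
PV = $1,550.71 × (1 − (1 + 0.0659/12)^(−258)) / (0.0659/12)
PV = $1,550.71 × 137.769043
PV = $213,639.83

PV = PMT × (1-(1+r)^(-n))/r = $213,639.83


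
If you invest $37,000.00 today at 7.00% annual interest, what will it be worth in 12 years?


Future value formula: FV = PV × (1 + r)^t
FV = $37,000.00 × (1 + 0.07)^12
FV = $37,000.00 × 2.2521916
FV = $83,331.09

FV = PV × (1 + r)^t = $83,331.09


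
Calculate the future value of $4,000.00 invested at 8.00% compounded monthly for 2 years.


Compound interest formula: A = P(1 + r/n)^(nt)
A = $4,000.00 × (1 + 0.08/12)^(12 × 2)
Growth factor: (1 + 0.08/12)^24 = 1.172888
A = $4,000.00 × 1.172888
A = $4,691.55

A = P(1 + r/n)^(nt) = $4,691.55


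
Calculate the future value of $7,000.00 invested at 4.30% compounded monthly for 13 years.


Compound interest formula: A = P(1 + r/n)^(nt)
A = $7,000.00 × (1 + 0.043/12)^(12 × 13)
Growth factor: (1 + 0.043/12)^156 = 1.747176
A = $7,000.00 × 1.747176
A = $12,230.23

A = P(1 + r/n)^(nt) = $12,230.23


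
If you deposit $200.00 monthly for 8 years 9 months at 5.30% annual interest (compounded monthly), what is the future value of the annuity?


Future value of an ordinary annuity: FV = PMT × ((1 + r)^n − 1) / r
Monthly rate r = 0.053/12 ≈ 0.00441667, n = 105
FV = $200.00 × ((1 + 0.053/12)^105 − 1) / (0.053/12)
FV = $200.00 × 133.223242
FV = $26,644.65

FV = PMT × ((1+r)^n - 1)/r = $26,644.65


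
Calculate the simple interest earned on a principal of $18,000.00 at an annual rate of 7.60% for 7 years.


Simple interest formula: I = P × r × t
I = $18,000.00 × 0.076 × 7
I = $9,576.00

I = P × r × t = $9,576.00


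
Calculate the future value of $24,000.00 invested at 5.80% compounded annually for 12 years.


Compound interest formula: A = P(1 + r/n)^(nt)
A = $24,000.00 × (1 + 0.058/1)^(1 × 12)
Growth factor: (1 + 0.058/1)^12 = 1.967107
A = $24,000.00 × 1.967107
A = $47,210.57

A = P(1 + r/n)^(nt) = $47,210.57


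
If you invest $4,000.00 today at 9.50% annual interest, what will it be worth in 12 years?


Future value formula: FV = PV × (1 + r)^t
FV = $4,000.00 × (1 + 0.095)^12
FV = $4,000.00 × 2.971457
FV = $11,885.83

FV = PV × (1 + r)^t = $11,885.83


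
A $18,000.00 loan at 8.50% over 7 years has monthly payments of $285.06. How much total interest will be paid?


Total paid over the life of the loan = PMT × n.
Total paid = $285.06 × 84 = $23,945.04
Total interest = total paid − principal = $23,945.04 − $18,000.00 = $5,945.04

Total interest = (PMT × n) - PV = $5,945.04


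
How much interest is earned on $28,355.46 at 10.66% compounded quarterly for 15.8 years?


Compound interest earned = final amount − principal.
A = P(1 + r/n)^(nt) = $28,355.46 × (1 + 0.1066/4)^(4 × 15.8) = $149,462.80
Interest = A − P = $149,462.80 − $28,355.46 = $121,107.34

Interest = A - P = $121,107.34


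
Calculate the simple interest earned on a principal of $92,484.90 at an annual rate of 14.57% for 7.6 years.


Simple interest formula: I = P × r × t
I = $92,484.90 × 0.1457 × 7.6
I = $102,410.38

I = P × r × t = $102,410.38


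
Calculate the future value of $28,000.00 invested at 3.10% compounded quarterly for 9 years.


Compound interest formula: A = P(1 + r/n)^(nt)
A = $28,000.00 × (1 + 0.031/4)^(4 × 9)
Growth factor: (1 + 0.031/4)^36 = 1.3203864
A = $28,000.00 × 1.3203864
A = $36,970.82

A = P(1 + r/n)^(nt) = $36,970.82


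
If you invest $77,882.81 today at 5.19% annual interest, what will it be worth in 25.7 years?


Future value formula: FV = PV × (1 + r)^t
FV = $77,882.81 × (1 + 0.0519)^25.7
FV = $77,882.81 × 3.6706544
FV = $285,880.88

FV = PV × (1 + r)^t = $285,880.88


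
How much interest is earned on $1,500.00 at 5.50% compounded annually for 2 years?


Compound interest earned = final amount − principal.
A = P(1 + r/n)^(nt) = $1,500.00 × (1 + 0.055/1)^(1 × 2) = $1,669.54
Interest = A − P = $1,669.54 − $1,500.00 = $169.54

Interest = A - P = $169.54


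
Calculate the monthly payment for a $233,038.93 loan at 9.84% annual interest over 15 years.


Loan payment formula: PMT = PV × r / (1 − (1 + r)^(−n))
Monthly rate r = 0.0984/12 = 0.0082, n = 180 months
Denominator: 1 − (1 + 0.0984/12)^(−180) = 0.770070
PMT = $233,038.93 × (0.0984/12) / 0.770070
PMT = $2,481.49 per month

PMT = PV × r / (1-(1+r)^(-n)) = $2,481.49/month


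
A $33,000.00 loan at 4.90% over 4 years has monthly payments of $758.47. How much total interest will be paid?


Total paid over the life of the loan = PMT × n.
Total paid = $758.47 × 48 = $36,406.56
Total interest = total paid − principal = $36,406.56 − $33,000.00 = $3,406.56

Total interest = (PMT × n) - PV = $3,406.56


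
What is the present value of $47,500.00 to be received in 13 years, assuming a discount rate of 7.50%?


Present value formula: PV = FV / (1 + r)^t
PV = $47,500.00 / (1 + 0.075)^13
PV = $47,500.00 / 2.560413
PV = $18,551.69

PV = FV / (1 + r)^t = $18,551.69


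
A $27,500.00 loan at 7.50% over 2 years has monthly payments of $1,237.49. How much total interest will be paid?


Total paid over the life of the loan = PMT × n.
Total paid = $1,237.49 × 24 = $29,699.76
Total interest = total paid − principal = $29,699.76 − $27,500.00 = $2,199.76

Total interest = (PMT × n) - PV = $2,199.76


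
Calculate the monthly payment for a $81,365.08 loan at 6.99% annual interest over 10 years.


Loan payment formula: PMT = PV × r / (1 − (1 + r)^(−n))
Monthly rate r = 0.0699/12 = 0.005825, n = 120 months
Denominator: 1 − (1 + 0.0699/12)^(−120) = 0.501909
PMT = $81,365.08 × (0.0699/12) / 0.501909
PMT = $944.30 per month

PMT = PV × r / (1-(1+r)^(-n)) = $944.30/month


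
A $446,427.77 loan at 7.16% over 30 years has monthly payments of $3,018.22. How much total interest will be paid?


Total paid over the life of the loan = PMT × n.
Total paid = $3,018.22 × 360 = $1,086,559.20
Total interest = total paid − principal = $1,086,559.20 − $446,427.77 = $640,131.43

Total interest = (PMT × n) - PV = $640,131.43


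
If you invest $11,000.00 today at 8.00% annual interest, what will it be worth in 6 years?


Future value formula: FV = PV × (1 + r)^t
FV = $11,000.00 × (1 + 0.08)^6
FV = $11,000.00 × 1.5868743
FV = $17,455.62

FV = PV × (1 + r)^t = $17,455.62


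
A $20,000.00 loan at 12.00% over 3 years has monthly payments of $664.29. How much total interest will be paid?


Total paid over the life of the loan = PMT × n.
Total paid = $664.29 × 36 = $23,914.44
Total interest = total paid − principal = $23,914.44 − $20,000.00 = $3,914.44

Total interest = (PMT × n) - PV = $3,914.44


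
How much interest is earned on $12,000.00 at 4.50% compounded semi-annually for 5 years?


Compound interest earned = final amount − principal.
A = P(1 + r/n)^(nt) = $12,000.00 × (1 + 0.045/2)^(2 × 5) = $14,990.44
Interest = A − P = $14,990.44 − $12,000.00 = $2,990.44

Interest = A - P = $2,990.44


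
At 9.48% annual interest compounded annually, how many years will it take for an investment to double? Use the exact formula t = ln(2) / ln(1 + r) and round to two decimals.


Doubling condition: (1 + r)^t = 2
Take ln of both sides: t × ln(1 + r) = ln(2)
t = ln(2) / ln(1 + r)
t = 0.693147 / 0.090572
t = 7.65

t = ln(2) / ln(1 + r) = 7.65 years


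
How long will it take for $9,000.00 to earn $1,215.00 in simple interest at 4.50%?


Rearrange the simple interest formula for t:
I = P × r × t  ⇒  t = I / (P × r)
t = $1,215.00 / ($9,000.00 × 0.045)
t = 3

t = I/(P×r) = 3 years


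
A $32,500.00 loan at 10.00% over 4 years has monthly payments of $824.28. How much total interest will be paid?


Total paid over the life of the loan = PMT × n.
Total paid = $824.28 × 48 = $39,565.44
Total interest = total paid − principal = $39,565.44 − $32,500.00 = $7,065.44

Total interest = (PMT × n) - PV = $7,065.44


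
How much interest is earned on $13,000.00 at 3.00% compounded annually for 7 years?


Compound interest earned = final amount − principal.
A = P(1 + r/n)^(nt) = $13,000.00 × (1 + 0.03/1)^(1 × 7) = $15,988.36
Interest = A − P = $15,988.36 − $13,000.00 = $2,988.36

Interest = A - P = $2,988.36


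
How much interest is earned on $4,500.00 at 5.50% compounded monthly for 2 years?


Compound interest earned = final amount − principal.
A = P(1 + r/n)^(nt) = $4,500.00 × (1 + 0.055/12)^(12 × 2) = $5,021.99
Interest = A − P = $5,021.99 − $4,500.00 = $521.99

Interest = A - P = $521.99


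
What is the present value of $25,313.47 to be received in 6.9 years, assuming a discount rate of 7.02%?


Present value formula: PV = FV / (1 + r)^t
PV = $25,313.47 / (1 + 0.0702)^6.9
PV = $25,313.47 / 1.597012
PV = $15,850.52

PV = FV / (1 + r)^t = $15,850.52


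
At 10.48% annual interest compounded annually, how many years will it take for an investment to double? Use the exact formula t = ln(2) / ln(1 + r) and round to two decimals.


Doubling condition: (1 + r)^t = 2
Take ln of both sides: t × ln(1 + r) = ln(2)
t = ln(2) / ln(1 + r)
t = 0.693147 / 0.099664
t = 6.95

t = ln(2) / ln(1 + r) = 6.95 years


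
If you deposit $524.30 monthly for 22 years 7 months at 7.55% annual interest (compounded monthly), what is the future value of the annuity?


Future value of an ordinary annuity: FV = PMT × ((1 + r)^n − 1) / r
Monthly rate r = 0.0755/12 ≈ 0.00629167, n = 271
FV = $524.30 × ((1 + 0.0755/12)^271 − 1) / (0.0755/12)
FV = $524.30 × 710.830251
FV = $372,688.30

FV = PMT × ((1+r)^n - 1)/r = $372,688.30


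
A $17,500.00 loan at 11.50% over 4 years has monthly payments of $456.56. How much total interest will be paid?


Total paid over the life of the loan = PMT × n.
Total paid = $456.56 × 48 = $21,914.88
Total interest = total paid − principal = $21,914.88 − $17,500.00 = $4,414.88

Total interest = (PMT × n) - PV = $4,414.88


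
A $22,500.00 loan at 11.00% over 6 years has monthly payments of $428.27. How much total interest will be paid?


Total paid over the life of the loan = PMT × n.
Total paid = $428.27 × 72 = $30,835.44
Total interest = total paid − principal = $30,835.44 − $22,500.00 = $8,335.44

Total interest = (PMT × n) - PV = $8,335.44


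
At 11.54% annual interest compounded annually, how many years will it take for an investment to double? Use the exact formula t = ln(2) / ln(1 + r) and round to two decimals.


Doubling condition: (1 + r)^t = 2
Take ln of both sides: t × ln(1 + r) = ln(2)
t = ln(2) / ln(1 + r)
t = 0.693147 / 0.109213
t = 6.35

t = ln(2) / ln(1 + r) = 6.35 years


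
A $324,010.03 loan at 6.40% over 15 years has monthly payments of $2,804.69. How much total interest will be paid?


Total paid over the life of the loan = PMT × n.
Total paid = $2,804.69 × 180 = $504,844.20
Total interest = total paid − principal = $504,844.20 − $324,010.03 = $180,834.17

Total interest = (PMT × n) - PV = $180,834.17


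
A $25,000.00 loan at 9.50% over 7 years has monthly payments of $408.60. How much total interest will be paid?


Total paid over the life of the loan = PMT × n.
Total paid = $408.60 × 84 = $34,322.40
Total interest = total paid − principal = $34,322.40 − $25,000.00 = $9,322.40

Total interest = (PMT × n) - PV = $9,322.40


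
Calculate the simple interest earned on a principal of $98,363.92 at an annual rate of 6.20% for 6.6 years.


Simple interest formula: I = P × r × t
I = $98,363.92 × 0.062 × 6.6
I = $40,250.52

I = P × r × t = $40,250.52


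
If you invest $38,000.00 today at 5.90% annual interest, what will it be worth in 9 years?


Future value formula: FV = PV × (1 + r)^t
FV = $38,000.00 × (1 + 0.059)^9
FV = $38,000.00 × 1.6751883
FV = $63,657.16

FV = PV × (1 + r)^t = $63,657.16


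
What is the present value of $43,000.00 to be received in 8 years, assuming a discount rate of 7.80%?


Present value formula: PV = FV / (1 + r)^t
PV = $43,000.00 / (1 + 0.078)^8
PV = $43,000.00 / 1.823686
PV = $23,578.62

PV = FV / (1 + r)^t = $23,578.62


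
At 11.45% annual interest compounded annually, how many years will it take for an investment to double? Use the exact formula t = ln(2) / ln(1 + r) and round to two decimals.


Doubling condition: (1 + r)^t = 2
Take ln of both sides: t × ln(1 + r) = ln(2)
t = ln(2) / ln(1 + r)
t = 0.693147 / 0.108406
t = 6.39

t = ln(2) / ln(1 + r) = 6.39 years


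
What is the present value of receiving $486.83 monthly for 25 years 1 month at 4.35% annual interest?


Present value of an ordinary annuity: PV = PMT × (1 − (1 + r)^(−n)) / r
Monthly rate r = 0.0435/12 = 0.003625, n = 301
PV = $486.83 × (1 − (1 + 0.0435/12)^(−301)) / (0.0435/12)
PV = $486.83 × 183.034016
PV = $89,106.45

PV = PMT × (1-(1+r)^(-n))/r = $89,106.45


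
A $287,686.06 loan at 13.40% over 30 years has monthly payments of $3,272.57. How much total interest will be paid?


Total paid over the life of the loan = PMT × n.
Total paid = $3,272.57 × 360 = $1,178,125.20
Total interest = total paid − principal = $1,178,125.20 − $287,686.06 = $890,439.14

Total interest = (PMT × n) - PV = $890,439.14


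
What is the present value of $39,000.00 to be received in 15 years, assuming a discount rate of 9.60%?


Present value formula: PV = FV / (1 + r)^t
PV = $39,000.00 / (1 + 0.096)^15
PV = $39,000.00 / 3.955108
PV = $9,860.67

PV = FV / (1 + r)^t = $9,860.67


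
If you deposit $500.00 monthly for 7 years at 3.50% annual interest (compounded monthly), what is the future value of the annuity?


Future value of an ordinary annuity: FV = PMT × ((1 + r)^n − 1) / r
Monthly rate r = 0.035/12 ≈ 0.00291667, n = 84
FV = $500.00 × ((1 + 0.035/12)^84 − 1) / (0.035/12)
FV = $500.00 × 95.028273
FV = $47,514.14

FV = PMT × ((1+r)^n - 1)/r = $47,514.14


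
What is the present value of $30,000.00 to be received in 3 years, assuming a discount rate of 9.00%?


Present value formula: PV = FV / (1 + r)^t
PV = $30,000.00 / (1 + 0.09)^3
PV = $30,000.00 / 1.295029
PV = $23,165.50

PV = FV / (1 + r)^t = $23,165.50


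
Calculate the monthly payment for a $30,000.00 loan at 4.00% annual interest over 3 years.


Loan payment formula: PMT = PV × r / (1 − (1 + r)^(−n))
Monthly rate r = 0.04/12 ≈ 0.00333333, n = 36 months
Denominator: 1 − (1 + 0.04/12)^(−36) = 0.112903
PMT = $30,000.00 × (0.04/12) / 0.112903
PMT = $885.72 per month

PMT = PV × r / (1-(1+r)^(-n)) = $885.72/month


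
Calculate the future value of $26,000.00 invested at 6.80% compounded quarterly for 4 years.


Compound interest formula: A = P(1 + r/n)^(nt)
A = $26,000.00 × (1 + 0.068/4)^(4 × 4)
Growth factor: (1 + 0.068/4)^16 = 1.3095897
A = $26,000.00 × 1.3095897
A = $34,049.33

A = P(1 + r/n)^(nt) = $34,049.33


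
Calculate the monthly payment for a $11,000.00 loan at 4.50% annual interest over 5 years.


Loan payment formula: PMT = PV × r / (1 − (1 + r)^(−n))
Monthly rate r = 0.045/12 = 0.00375, n = 60 months
Denominator: 1 − (1 + 0.045/12)^(−60) = 0.201148
PMT = $11,000.00 × (0.045/12) / 0.201148
PMT = $205.07 per month

PMT = PV × r / (1-(1+r)^(-n)) = $205.07/month


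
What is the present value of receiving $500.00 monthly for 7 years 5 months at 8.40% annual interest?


Present value of an ordinary annuity: PV = PMT × (1 − (1 + r)^(−n)) / r
Monthly rate r = 0.084/12 = 0.007, n = 89
PV = $500.00 × (1 − (1 + 0.084/12)^(−89)) / (0.084/12)
PV = $500.00 × 66.071667
PV = $33,035.83

PV = PMT × (1-(1+r)^(-n))/r = $33,035.83


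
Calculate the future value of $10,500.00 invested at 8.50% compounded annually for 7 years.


Compound interest formula: A = P(1 + r/n)^(nt)
A = $10,500.00 × (1 + 0.085/1)^(1 × 7)
Growth factor: (1 + 0.085/1)^7 = 1.770142
A = $10,500.00 × 1.770142
A = $18,586.49

A = P(1 + r/n)^(nt) = $18,586.49


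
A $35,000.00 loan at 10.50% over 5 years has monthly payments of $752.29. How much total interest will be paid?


Total paid over the life of the loan = PMT × n.
Total paid = $752.29 × 60 = $45,137.40
Total interest = total paid − principal = $45,137.40 − $35,000.00 = $10,137.40

Total interest = (PMT × n) - PV = $10,137.40


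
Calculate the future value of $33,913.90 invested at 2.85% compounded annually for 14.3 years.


Compound interest formula: A = P(1 + r/n)^(nt)
A = $33,913.90 × (1 + 0.0285/1)^(1 × 14.3)
Growth factor: (1 + 0.0285/1)^14.3 = 1.4945878
A = $33,913.90 × 1.4945878
A = $50,687.30

A = P(1 + r/n)^(nt) = $50,687.30


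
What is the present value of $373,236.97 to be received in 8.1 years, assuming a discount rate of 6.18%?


Present value formula: PV = FV / (1 + r)^t
PV = $373,236.97 / (1 + 0.0618)^8.1
PV = $373,236.97 / 1.6253468
PV = $229,635.28

PV = FV / (1 + r)^t = $229,635.28


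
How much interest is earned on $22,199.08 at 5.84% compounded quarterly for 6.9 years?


Compound interest earned = final amount − principal.
A = P(1 + r/n)^(nt) = $22,199.08 × (1 + 0.0584/4)^(4 × 6.9) = $33,118.68
Interest = A − P = $33,118.68 − $22,199.08 = $10,919.60

Interest = A - P = $10,919.60


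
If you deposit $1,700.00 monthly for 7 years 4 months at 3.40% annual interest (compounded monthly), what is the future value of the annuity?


Future value of an ordinary annuity: FV = PMT × ((1 + r)^n − 1) / r
Monthly rate r = 0.034/12 ≈ 0.00283333, n = 88
FV = $1,700.00 × ((1 + 0.034/12)^88 − 1) / (0.034/12)
FV = $1,700.00 × 99.782603
FV = $169,630.43

FV = PMT × ((1+r)^n - 1)/r = $169,630.43


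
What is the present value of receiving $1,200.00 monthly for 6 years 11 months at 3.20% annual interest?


Present value of an ordinary annuity: PV = PMT × (1 − (1 + r)^(−n)) / r
Monthly rate r = 0.032/12 ≈ 0.00266667, n = 83
PV = $1,200.00 × (1 − (1 + 0.032/12)^(−83)) / (0.032/12)
PV = $1,200.00 × 74.367893
PV = $89,241.47

PV = PMT × (1-(1+r)^(-n))/r = $89,241.47


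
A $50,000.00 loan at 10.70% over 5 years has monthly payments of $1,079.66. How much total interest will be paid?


Total paid over the life of the loan = PMT × n.
Total paid = $1,079.66 × 60 = $64,779.60
Total interest = total paid − principal = $64,779.60 − $50,000.00 = $14,779.60

Total interest = (PMT × n) - PV = $14,779.60


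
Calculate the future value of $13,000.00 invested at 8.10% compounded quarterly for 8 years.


Compound interest formula: A = P(1 + r/n)^(nt)
A = $13,000.00 × (1 + 0.081/4)^(4 × 8)
Growth factor: (1 + 0.081/4)^32 = 1.899378
A = $13,000.00 × 1.899378
A = $24,691.91

A = P(1 + r/n)^(nt) = $24,691.91


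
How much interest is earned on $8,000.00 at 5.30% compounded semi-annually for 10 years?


Compound interest earned = final amount − principal.
A = P(1 + r/n)^(nt) = $8,000.00 × (1 + 0.053/2)^(2 × 10) = $13,497.99
Interest = A − P = $13,497.99 − $8,000.00 = $5,497.99

Interest = A - P = $5,497.99


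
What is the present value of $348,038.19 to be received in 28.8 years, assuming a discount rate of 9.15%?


Present value formula: PV = FV / (1 + r)^t
PV = $348,038.19 / (1 + 0.0915)^28.8
PV = $348,038.19 / 12.447545
PV = $27,960.39

PV = FV / (1 + r)^t = $27,960.39


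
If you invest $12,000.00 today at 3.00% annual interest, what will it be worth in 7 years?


Future value formula: FV = PV × (1 + r)^t
FV = $12,000.00 × (1 + 0.03)^7
FV = $12,000.00 × 1.229874
FV = $14,758.49

FV = PV × (1 + r)^t = $14,758.49


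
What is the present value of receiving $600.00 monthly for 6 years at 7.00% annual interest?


Present value of an ordinary annuity: PV = PMT × (1 − (1 + r)^(−n)) / r
Monthly rate r = 0.07/12 ≈ 0.00583333, n = 72
PV = $600.00 × (1 − (1 + 0.07/12)^(−72)) / (0.07/12)
PV = $600.00 × 58.654444
PV = $35,192.67

PV = PMT × (1-(1+r)^(-n))/r = $35,192.67


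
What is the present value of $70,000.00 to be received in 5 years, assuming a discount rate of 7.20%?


Present value formula: PV = FV / (1 + r)^t
PV = $70,000.00 / (1 + 0.072)^5
PV = $70,000.00 / 1.4157088
PV = $49,445.20

PV = FV / (1 + r)^t = $49,445.20


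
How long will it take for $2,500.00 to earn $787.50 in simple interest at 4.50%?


Rearrange the simple interest formula for t:
I = P × r × t  ⇒  t = I / (P × r)
t = $787.50 / ($2,500.00 × 0.045)
t = 7

t = I/(P×r) = 7 years


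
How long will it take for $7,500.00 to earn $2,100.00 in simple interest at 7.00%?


Rearrange the simple interest formula for t:
I = P × r × t  ⇒  t = I / (P × r)
t = $2,100.00 / ($7,500.00 × 0.07)
t = 4

t = I/(P×r) = 4 years


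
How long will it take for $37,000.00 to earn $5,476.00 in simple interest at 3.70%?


Rearrange the simple interest formula for t:
I = P × r × t  ⇒  t = I / (P × r)
t = $5,476.00 / ($37,000.00 × 0.037)
t = 4

t = I/(P×r) = 4 years


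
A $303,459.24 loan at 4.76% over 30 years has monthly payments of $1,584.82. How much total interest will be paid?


Total paid over the life of the loan = PMT × n.
Total paid = $1,584.82 × 360 = $570,535.20
Total interest = total paid − principal = $570,535.20 − $303,459.24 = $267,075.96

Total interest = (PMT × n) - PV = $267,075.96


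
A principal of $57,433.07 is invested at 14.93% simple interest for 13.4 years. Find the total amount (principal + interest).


Total amount formula: A = P(1 + rt) = P + P·r·t
Interest: I = P × r × t = $57,433.07 × 0.1493 × 13.4 = $114,901.75
A = P + I = $57,433.07 + $114,901.75 = $172,334.82

A = P + I = P(1 + rt) = $172,334.82


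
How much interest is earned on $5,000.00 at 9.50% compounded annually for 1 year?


Compound interest earned = final amount − principal.
A = P(1 + r/n)^(nt) = $5,000.00 × (1 + 0.095/1)^(1 × 1) = $5,475.00
Interest = A − P = $5,475.00 − $5,000.00 = $475.00

Interest = A - P = $475.00


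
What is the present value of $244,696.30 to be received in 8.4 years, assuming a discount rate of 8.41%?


Present value formula: PV = FV / (1 + r)^t
PV = $244,696.30 / (1 + 0.0841)^8.4
PV = $244,696.30 / 1.9705275
PV = $124,178.07

PV = FV / (1 + r)^t = $124,178.07


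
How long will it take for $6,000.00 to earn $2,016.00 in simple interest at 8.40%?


Rearrange the simple interest formula for t:
I = P × r × t  ⇒  t = I / (P × r)
t = $2,016.00 / ($6,000.00 × 0.084)
t = 4

t = I/(P×r) = 4 years


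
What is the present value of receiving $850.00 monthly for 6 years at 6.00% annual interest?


Present value of an ordinary annuity: PV = PMT × (1 − (1 + r)^(−n)) / r
Monthly rate r = 0.06/12 = 0.005, n = 72
PV = $850.00 × (1 − (1 + 0.06/12)^(−72)) / (0.06/12)
PV = $850.00 × 60.339514
PV = $51,288.59

PV = PMT × (1-(1+r)^(-n))/r = $51,288.59


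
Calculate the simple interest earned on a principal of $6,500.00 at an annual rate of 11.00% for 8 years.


Simple interest formula: I = P × r × t
I = $6,500.00 × 0.11 × 8
I = $5,720.00

I = P × r × t = $5,720.00


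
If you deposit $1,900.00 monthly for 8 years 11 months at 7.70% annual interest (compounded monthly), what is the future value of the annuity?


Future value of an ordinary annuity: FV = PMT × ((1 + r)^n − 1) / r
Monthly rate r = 0.077/12 ≈ 0.00641667, n = 107
FV = $1,900.00 × ((1 + 0.077/12)^107 − 1) / (0.077/12)
FV = $1,900.00 × 153.126538
FV = $290,940.42

FV = PMT × ((1+r)^n - 1)/r = $290,940.42


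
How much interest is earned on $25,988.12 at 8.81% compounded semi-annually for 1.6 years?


Compound interest earned = final amount − principal.
A = P(1 + r/n)^(nt) = $25,988.12 × (1 + 0.0881/2)^(2 × 1.6) = $29,832.04
Interest = A − P = $29,832.04 − $25,988.12 = $3,843.92

Interest = A - P = $3,843.92


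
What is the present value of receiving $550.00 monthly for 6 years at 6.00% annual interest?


Present value of an ordinary annuity: PV = PMT × (1 − (1 + r)^(−n)) / r
Monthly rate r = 0.06/12 = 0.005, n = 72
PV = $550.00 × (1 − (1 + 0.06/12)^(−72)) / (0.06/12)
PV = $550.00 × 60.339514
PV = $33,186.73

PV = PMT × (1-(1+r)^(-n))/r = $33,186.73


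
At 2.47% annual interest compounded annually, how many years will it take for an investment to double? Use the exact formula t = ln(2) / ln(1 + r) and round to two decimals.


Doubling condition: (1 + r)^t = 2
Take ln of both sides: t × ln(1 + r) = ln(2)
t = ln(2) / ln(1 + r)
t = 0.693147 / 0.024400
t = 28.41

t = ln(2) / ln(1 + r) = 28.41 years


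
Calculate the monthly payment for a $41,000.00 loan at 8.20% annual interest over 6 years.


Loan payment formula: PMT = PV × r / (1 − (1 + r)^(−n))
Monthly rate r = 0.082/12 ≈ 0.00683333, n = 72 months
Denominator: 1 − (1 + 0.082/12)^(−72) = 0.387574
PMT = $41,000.00 × (0.082/12) / 0.387574
PMT = $722.87 per month

PMT = PV × r / (1-(1+r)^(-n)) = $722.87/month


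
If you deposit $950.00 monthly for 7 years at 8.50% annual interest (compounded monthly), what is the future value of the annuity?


Future value of an ordinary annuity: FV = PMT × ((1 + r)^n − 1) / r
Monthly rate r = 0.085/12 ≈ 0.00708333, n = 84
FV = $950.00 × ((1 + 0.085/12)^84 − 1) / (0.085/12)
FV = $950.00 × 114.244559
FV = $108,532.33

FV = PMT × ((1+r)^n - 1)/r = $108,532.33


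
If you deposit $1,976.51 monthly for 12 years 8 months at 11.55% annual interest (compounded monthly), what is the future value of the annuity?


Future value of an ordinary annuity: FV = PMT × ((1 + r)^n − 1) / r
Monthly rate r = 0.1155/12 = 0.009625, n = 152
FV = $1,976.51 × ((1 + 0.1155/12)^152 − 1) / (0.1155/12)
FV = $1,976.51 × 341.692256
FV = $675,358.16

FV = PMT × ((1+r)^n - 1)/r = $675,358.16


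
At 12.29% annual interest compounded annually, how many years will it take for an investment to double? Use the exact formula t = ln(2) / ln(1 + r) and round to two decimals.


Doubling condition: (1 + r)^t = 2
Take ln of both sides: t × ln(1 + r) = ln(2)
t = ln(2) / ln(1 + r)
t = 0.693147 / 0.115915
t = 5.98

t = ln(2) / ln(1 + r) = 5.98 years


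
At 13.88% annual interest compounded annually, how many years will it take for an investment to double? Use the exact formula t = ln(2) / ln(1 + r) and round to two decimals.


Doubling condition: (1 + r)^t = 2
Take ln of both sides: t × ln(1 + r) = ln(2)
t = ln(2) / ln(1 + r)
t = 0.693147 / 0.129975
t = 5.33

t = ln(2) / ln(1 + r) = 5.33 years


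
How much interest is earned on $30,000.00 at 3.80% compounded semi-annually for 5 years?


Compound interest earned = final amount − principal.
A = P(1 + r/n)^(nt) = $30,000.00 × (1 + 0.038/2)^(2 × 5) = $36,212.88
Interest = A − P = $36,212.88 − $30,000.00 = $6,212.88

Interest = A - P = $6,212.88


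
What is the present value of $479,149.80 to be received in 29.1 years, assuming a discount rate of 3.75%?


Present value formula: PV = FV / (1 + r)^t
PV = $479,149.80 / (1 + 0.0375)^29.1
PV = $479,149.80 / 2.9191329
PV = $164,141.14

PV = FV / (1 + r)^t = $164,141.14


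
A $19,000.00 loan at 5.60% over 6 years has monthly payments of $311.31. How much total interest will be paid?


Total paid over the life of the loan = PMT × n.
Total paid = $311.31 × 72 = $22,414.32
Total interest = total paid − principal = $22,414.32 − $19,000.00 = $3,414.32

Total interest = (PMT × n) - PV = $3,414.32


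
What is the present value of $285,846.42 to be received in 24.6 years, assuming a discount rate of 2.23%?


Present value formula: PV = FV / (1 + r)^t
PV = $285,846.42 / (1 + 0.0223)^24.6
PV = $285,846.42 / 1.72039303
PV = $166,151.81

PV = FV / (1 + r)^t = $166,151.81


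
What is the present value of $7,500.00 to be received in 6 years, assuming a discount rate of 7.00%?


Present value formula: PV = FV / (1 + r)^t
PV = $7,500.00 / (1 + 0.07)^6
PV = $7,500.00 / 1.500730
PV = $4,997.57

PV = FV / (1 + r)^t = $4,997.57


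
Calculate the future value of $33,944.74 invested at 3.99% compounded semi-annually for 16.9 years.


Compound interest formula: A = P(1 + r/n)^(nt)
A = $33,944.74 × (1 + 0.0399/2)^(2 × 16.9)
Growth factor: (1 + 0.0399/2)^33.8 = 1.949693
A = $33,944.74 × 1.949693
A = $66,181.82

A = P(1 + r/n)^(nt) = $66,181.82


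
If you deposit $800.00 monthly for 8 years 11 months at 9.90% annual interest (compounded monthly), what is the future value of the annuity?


Future value of an ordinary annuity: FV = PMT × ((1 + r)^n − 1) / r
Monthly rate r = 0.099/12 = 0.00825, n = 107
FV = $800.00 × ((1 + 0.099/12)^107 − 1) / (0.099/12)
FV = $800.00 × 170.763596
FV = $136,610.88

FV = PMT × ((1+r)^n - 1)/r = $136,610.88


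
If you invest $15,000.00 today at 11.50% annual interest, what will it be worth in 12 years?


Future value formula: FV = PV × (1 + r)^t
FV = $15,000.00 × (1 + 0.115)^12
FV = $15,000.00 × 3.692312
FV = $55,384.68

FV = PV × (1 + r)^t = $55,384.68


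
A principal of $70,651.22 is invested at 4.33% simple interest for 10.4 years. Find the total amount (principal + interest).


Total amount formula: A = P(1 + rt) = P + P·r·t
Interest: I = P × r × t = $70,651.22 × 0.0433 × 10.4 = $31,815.66
A = P + I = $70,651.22 + $31,815.66 = $102,466.88

A = P + I = P(1 + rt) = $102,466.88


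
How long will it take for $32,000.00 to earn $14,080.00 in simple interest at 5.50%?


Rearrange the simple interest formula for t:
I = P × r × t  ⇒  t = I / (P × r)
t = $14,080.00 / ($32,000.00 × 0.055)
t = 8

t = I/(P×r) = 8 years


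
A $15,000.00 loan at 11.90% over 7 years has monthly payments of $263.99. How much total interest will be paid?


Total paid over the life of the loan = PMT × n.
Total paid = $263.99 × 84 = $22,175.16
Total interest = total paid − principal = $22,175.16 − $15,000.00 = $7,175.16

Total interest = (PMT × n) - PV = $7,175.16


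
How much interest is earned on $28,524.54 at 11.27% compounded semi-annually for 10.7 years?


Compound interest earned = final amount − principal.
A = P(1 + r/n)^(nt) = $28,524.54 × (1 + 0.1127/2)^(2 × 10.7) = $92,194.78
Interest = A − P = $92,194.78 − $28,524.54 = $63,670.24

Interest = A - P = $63,670.24


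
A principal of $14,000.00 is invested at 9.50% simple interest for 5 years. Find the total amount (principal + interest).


Total amount formula: A = P(1 + rt) = P + P·r·t
Interest: I = P × r × t = $14,000.00 × 0.095 × 5 = $6,650.00
A = P + I = $14,000.00 + $6,650.00 = $20,650.00

A = P + I = P(1 + rt) = $20,650.00


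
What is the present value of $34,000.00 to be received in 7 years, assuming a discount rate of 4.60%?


Present value formula: PV = FV / (1 + r)^t
PV = $34,000.00 / (1 + 0.046)^7
PV = $34,000.00 / 1.370004
PV = $24,817.45

PV = FV / (1 + r)^t = $24,817.45


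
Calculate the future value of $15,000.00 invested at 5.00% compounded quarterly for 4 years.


Compound interest formula: A = P(1 + r/n)^(nt)
A = $15,000.00 × (1 + 0.05/4)^(4 × 4)
Growth factor: (1 + 0.05/4)^16 = 1.2198895
A = $15,000.00 × 1.2198895
A = $18,298.34

A = P(1 + r/n)^(nt) = $18,298.34


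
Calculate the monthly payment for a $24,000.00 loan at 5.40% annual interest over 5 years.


Loan payment formula: PMT = PV × r / (1 − (1 + r)^(−n))
Monthly rate r = 0.054/12 = 0.0045, n = 60 months
Denominator: 1 − (1 + 0.054/12)^(−60) = 0.236158
PMT = $24,000.00 × (0.054/12) / 0.236158
PMT = $457.32 per month

PMT = PV × r / (1-(1+r)^(-n)) = $457.32/month


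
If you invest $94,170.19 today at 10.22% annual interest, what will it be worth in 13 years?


Future value formula: FV = PV × (1 + r)^t
FV = $94,170.19 × (1 + 0.1022)^13
FV = $94,170.19 × 3.5431153
FV = $333,655.84

FV = PV × (1 + r)^t = $333,655.84


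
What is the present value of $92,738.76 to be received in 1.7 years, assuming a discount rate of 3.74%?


Present value formula: PV = FV / (1 + r)^t
PV = $92,738.76 / (1 + 0.0374)^1.7
PV = $92,738.76 / 1.0644092
PV = $87,126.98

PV = FV / (1 + r)^t = $87,126.98


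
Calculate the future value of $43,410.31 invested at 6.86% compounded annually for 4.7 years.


Compound interest formula: A = P(1 + r/n)^(nt)
A = $43,410.31 × (1 + 0.0686/1)^(1 × 4.7)
Growth factor: (1 + 0.0686/1)^4.7 = 1.36593898
A = $43,410.31 × 1.36593898
A = $59,295.83

A = P(1 + r/n)^(nt) = $59,295.83


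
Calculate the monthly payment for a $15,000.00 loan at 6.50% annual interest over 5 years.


Loan payment formula: PMT = PV × r / (1 − (1 + r)^(−n))
Monthly rate r = 0.065/12 ≈ 0.00541667, n = 60 months
Denominator: 1 − (1 + 0.065/12)^(−60) = 0.276839
PMT = $15,000.00 × (0.065/12) / 0.276839
PMT = $293.49 per month

PMT = PV × r / (1-(1+r)^(-n)) = $293.49/month


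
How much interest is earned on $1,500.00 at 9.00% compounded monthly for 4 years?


Compound interest earned = final amount − principal.
A = P(1 + r/n)^(nt) = $1,500.00 × (1 + 0.09/12)^(12 × 4) = $2,147.11
Interest = A − P = $2,147.11 − $1,500.00 = $647.11

Interest = A - P = $647.11


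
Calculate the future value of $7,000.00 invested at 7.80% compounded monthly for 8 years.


Compound interest formula: A = P(1 + r/n)^(nt)
A = $7,000.00 × (1 + 0.078/12)^(12 × 8)
Growth factor: (1 + 0.078/12)^96 = 1.862614
A = $7,000.00 × 1.862614
A = $13,038.30

A = P(1 + r/n)^(nt) = $13,038.30


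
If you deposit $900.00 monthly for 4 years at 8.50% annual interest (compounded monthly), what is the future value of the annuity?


Future value of an ordinary annuity: FV = PMT × ((1 + r)^n − 1) / r
Monthly rate r = 0.085/12 ≈ 0.00708333, n = 48
FV = $900.00 × ((1 + 0.085/12)^48 − 1) / (0.085/12)
FV = $900.00 × 56.931495
FV = $51,238.35

FV = PMT × ((1+r)^n - 1)/r = $51,238.35


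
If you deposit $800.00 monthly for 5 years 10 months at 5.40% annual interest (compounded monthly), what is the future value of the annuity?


Future value of an ordinary annuity: FV = PMT × ((1 + r)^n − 1) / r
Monthly rate r = 0.054/12 = 0.0045, n = 70
FV = $800.00 × ((1 + 0.054/12)^70 − 1) / (0.054/12)
FV = $800.00 × 82.064752
FV = $65,651.80

FV = PMT × ((1+r)^n - 1)/r = $65,651.80


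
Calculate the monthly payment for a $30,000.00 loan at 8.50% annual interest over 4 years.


Loan payment formula: PMT = PV × r / (1 − (1 + r)^(−n))
Monthly rate r = 0.085/12 ≈ 0.00708333, n = 48 months
Denominator: 1 − (1 + 0.085/12)^(−48) = 0.287376
PMT = $30,000.00 × (0.085/12) / 0.287376
PMT = $739.45 per month

PMT = PV × r / (1-(1+r)^(-n)) = $739.45/month


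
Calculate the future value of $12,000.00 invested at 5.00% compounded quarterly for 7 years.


Compound interest formula: A = P(1 + r/n)^(nt)
A = $12,000.00 × (1 + 0.05/4)^(4 × 7)
Growth factor: (1 + 0.05/4)^28 = 1.4159923
A = $12,000.00 × 1.4159923
A = $16,991.91

A = P(1 + r/n)^(nt) = $16,991.91


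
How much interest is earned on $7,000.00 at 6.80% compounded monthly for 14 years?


Compound interest earned = final amount − principal.
A = P(1 + r/n)^(nt) = $7,000.00 × (1 + 0.068/12)^(12 × 14) = $18,087.53
Interest = A − P = $18,087.53 − $7,000.00 = $11,087.53

Interest = A - P = $11,087.53


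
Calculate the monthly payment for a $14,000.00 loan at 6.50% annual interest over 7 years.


Loan payment formula: PMT = PV × r / (1 − (1 + r)^(−n))
Monthly rate r = 0.065/12 ≈ 0.00541667, n = 84 months
Denominator: 1 − (1 + 0.065/12)^(−84) = 0.364773
PMT = $14,000.00 × (0.065/12) / 0.364773
PMT = $207.89 per month

PMT = PV × r / (1-(1+r)^(-n)) = $207.89/month


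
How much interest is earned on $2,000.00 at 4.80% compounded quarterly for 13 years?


Compound interest earned = final amount − principal.
A = P(1 + r/n)^(nt) = $2,000.00 × (1 + 0.048/4)^(4 × 13) = $3,718.92
Interest = A − P = $3,718.92 − $2,000.00 = $1,718.92

Interest = A - P = $1,718.92


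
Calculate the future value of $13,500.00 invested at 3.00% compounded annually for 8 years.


Compound interest formula: A = P(1 + r/n)^(nt)
A = $13,500.00 × (1 + 0.03/1)^(1 × 8)
Growth factor: (1 + 0.03/1)^8 = 1.2667701
A = $13,500.00 × 1.2667701
A = $17,101.40

A = P(1 + r/n)^(nt) = $17,101.40
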